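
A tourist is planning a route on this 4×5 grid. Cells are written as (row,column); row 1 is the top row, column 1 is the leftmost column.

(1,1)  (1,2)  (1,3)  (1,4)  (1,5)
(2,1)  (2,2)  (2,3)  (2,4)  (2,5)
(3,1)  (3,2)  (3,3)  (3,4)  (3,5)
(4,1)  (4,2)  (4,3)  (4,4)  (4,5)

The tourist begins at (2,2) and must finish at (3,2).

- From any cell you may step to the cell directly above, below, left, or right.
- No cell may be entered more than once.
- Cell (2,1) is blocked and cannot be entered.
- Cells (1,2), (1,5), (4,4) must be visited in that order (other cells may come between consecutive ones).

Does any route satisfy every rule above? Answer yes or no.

One route that works: (2,2) → (1,2) → (1,3) → (1,4) → (1,5) → (2,5) → (3,5) → (4,5) → (4,4) → (3,4) → (3,3) → (3,2).

yes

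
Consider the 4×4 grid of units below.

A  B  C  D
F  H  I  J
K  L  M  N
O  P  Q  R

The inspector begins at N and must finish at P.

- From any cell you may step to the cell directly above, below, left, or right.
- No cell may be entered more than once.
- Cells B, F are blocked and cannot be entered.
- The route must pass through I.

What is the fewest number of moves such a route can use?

Any route passes through I somewhere between N and P. Summing Manhattan distances along the two legs (N → I → P) gives a lower bound of 2 + 3 = 5 moves.
A route of 5 moves achieves this: N → J → I → M → Q → P.
Since 5 matches the lower bound, it is optimal.

5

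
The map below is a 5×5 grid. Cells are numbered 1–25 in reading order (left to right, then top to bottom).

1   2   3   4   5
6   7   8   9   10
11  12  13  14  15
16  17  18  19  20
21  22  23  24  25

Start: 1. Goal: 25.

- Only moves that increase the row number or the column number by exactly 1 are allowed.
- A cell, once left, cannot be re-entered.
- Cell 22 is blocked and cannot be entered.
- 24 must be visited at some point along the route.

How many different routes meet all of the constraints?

30

A right/down-only route from 1 to 25 makes exactly 4 down-moves and 4 right-moves in some order.
With no other constraints that would be C(8,4) = 70 routes.
Split at 24 and multiply the segment counts (each segment already excludes blocked cells): 1→24: 30; 24→25: 1; product = 30.
That gives 30 routes.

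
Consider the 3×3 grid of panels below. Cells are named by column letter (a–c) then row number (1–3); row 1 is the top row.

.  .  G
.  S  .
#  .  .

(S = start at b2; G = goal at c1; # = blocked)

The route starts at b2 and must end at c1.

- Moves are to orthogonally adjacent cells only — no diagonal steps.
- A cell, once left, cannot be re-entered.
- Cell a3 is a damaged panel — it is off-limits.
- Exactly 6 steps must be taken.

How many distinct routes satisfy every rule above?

0

Need simple routes of exactly 6 moves from b2 to c1 (Manhattan distance 2, so 2 moves are spent on a detour and 2 undoing it).
No route satisfies every constraint, so the count is 0.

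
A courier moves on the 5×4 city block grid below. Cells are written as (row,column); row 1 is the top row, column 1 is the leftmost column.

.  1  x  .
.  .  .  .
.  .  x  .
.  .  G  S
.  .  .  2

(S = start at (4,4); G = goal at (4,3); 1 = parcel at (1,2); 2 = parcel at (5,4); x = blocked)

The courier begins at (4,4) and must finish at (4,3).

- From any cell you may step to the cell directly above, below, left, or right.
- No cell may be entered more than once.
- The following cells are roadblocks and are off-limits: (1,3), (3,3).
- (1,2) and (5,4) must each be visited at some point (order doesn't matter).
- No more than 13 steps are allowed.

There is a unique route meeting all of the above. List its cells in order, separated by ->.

(4,4) -> (5,4) -> (5,3) -> (5,2) -> (5,1) -> (4,1) -> (3,1) -> (2,1) -> (1,1) -> (1,2) -> (2,2) -> (3,2) -> (4,2) -> (4,3)

Any route must reach (1,2) and (5,4) and still end at (4,3) within 13 moves, so the order of the required stops is forced.
Route from (4,4): down 1 to (5,4), left 3 to (5,1), up 4 to (1,1), right 1 to (1,2), down 3 to (4,2), right 1 to (4,3) — 13 moves in all.
Check: all required cells visited; 13 ≤ 13 moves.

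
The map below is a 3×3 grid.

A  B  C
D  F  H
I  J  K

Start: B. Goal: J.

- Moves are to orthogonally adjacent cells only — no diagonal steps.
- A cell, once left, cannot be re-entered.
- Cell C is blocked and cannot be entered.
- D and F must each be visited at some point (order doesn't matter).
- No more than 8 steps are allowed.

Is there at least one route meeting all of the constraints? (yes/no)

yes

One route that works: B → F → D → I → J.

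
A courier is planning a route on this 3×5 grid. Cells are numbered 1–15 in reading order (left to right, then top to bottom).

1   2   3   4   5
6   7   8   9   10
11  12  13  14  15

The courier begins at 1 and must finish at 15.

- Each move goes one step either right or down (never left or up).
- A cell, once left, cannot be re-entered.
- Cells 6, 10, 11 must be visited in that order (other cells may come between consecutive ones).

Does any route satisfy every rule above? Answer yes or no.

no

11 lies to the left of 10, so going from 10 to 11 would need a leftward move — but moves only go right/down, so 10 cannot be visited before 11.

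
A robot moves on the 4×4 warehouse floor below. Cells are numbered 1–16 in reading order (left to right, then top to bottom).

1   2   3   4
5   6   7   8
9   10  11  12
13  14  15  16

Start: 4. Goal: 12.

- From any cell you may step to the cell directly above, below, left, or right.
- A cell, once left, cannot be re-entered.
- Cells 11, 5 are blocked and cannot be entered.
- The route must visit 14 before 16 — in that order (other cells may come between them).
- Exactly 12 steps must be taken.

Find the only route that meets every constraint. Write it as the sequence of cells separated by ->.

4 -> 8 -> 7 -> 3 -> 2 -> 6 -> 10 -> 9 -> 13 -> 14 -> 15 -> 16 -> 12

The waypoints must appear in the order 14, 16, with no cell reused.
Route from 4: down 1 to 8, left 1 to 7, up 1 to 3, left 1 to 2, down 2 to 10, left 1 to 9, down 1 to 13, right 3 to 16, up 1 to 12 — 12 moves in all.
Check: order respected (14 at step 9, 16 at step 11); 12 moves as required.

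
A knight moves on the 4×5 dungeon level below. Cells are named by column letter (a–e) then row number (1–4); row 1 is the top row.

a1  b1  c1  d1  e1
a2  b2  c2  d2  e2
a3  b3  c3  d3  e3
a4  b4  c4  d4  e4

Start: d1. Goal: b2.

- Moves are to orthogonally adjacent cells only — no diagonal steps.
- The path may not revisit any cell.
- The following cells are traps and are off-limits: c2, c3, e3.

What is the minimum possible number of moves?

The Manhattan distance from d1 to b2 is |1−2| + |4−2| = 3, so at least 3 moves are needed.
A route of 3 moves achieves this: d1 → c1 → b1 → b2.
Since 3 matches the lower bound, it is optimal.

3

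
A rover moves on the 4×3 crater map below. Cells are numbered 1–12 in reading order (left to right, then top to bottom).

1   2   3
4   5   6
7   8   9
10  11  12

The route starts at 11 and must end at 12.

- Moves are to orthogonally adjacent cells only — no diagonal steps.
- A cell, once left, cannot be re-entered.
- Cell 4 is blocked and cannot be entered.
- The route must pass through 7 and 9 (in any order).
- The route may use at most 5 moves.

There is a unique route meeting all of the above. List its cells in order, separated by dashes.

The budget equals the shortest possible length, so every move has to be on a shortest route through the required cells.
Route from 11: left to 10, up to 7, 2× right (reaching 9), down to 12 — 5 moves in all.
Check: all required cells visited; 5 ≤ 5 moves.

11 - 10 - 7 - 8 - 9 - 12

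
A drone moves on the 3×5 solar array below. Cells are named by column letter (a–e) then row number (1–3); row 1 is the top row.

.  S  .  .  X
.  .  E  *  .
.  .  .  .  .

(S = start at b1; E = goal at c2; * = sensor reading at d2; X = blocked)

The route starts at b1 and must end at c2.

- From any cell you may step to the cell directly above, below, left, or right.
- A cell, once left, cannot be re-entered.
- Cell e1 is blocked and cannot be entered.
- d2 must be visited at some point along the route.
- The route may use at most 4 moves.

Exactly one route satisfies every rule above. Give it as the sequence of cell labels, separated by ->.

b1 -> c1 -> d1 -> d2 -> c2

Any route must reach d2 and still end at c2 within 4 moves, so the order of the required stops is forced.
Route from b1: 2× right (reaching d1), down to d2, left to c2 — 4 moves in all.
Check: all required cells visited; 4 ≤ 4 moves.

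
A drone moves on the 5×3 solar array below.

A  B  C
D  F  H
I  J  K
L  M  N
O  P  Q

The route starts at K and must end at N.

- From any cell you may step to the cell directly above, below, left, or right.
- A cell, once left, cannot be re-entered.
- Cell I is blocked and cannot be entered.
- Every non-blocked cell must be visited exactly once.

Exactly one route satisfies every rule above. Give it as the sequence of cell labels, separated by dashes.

K - H - C - B - A - D - F - J - M - L - O - P - Q - N

Need to visit all 14 open cells exactly once, starting at K and ending at N.
Cell Q has only two open neighbours (N and P), so the path must pass straight through it: one of those is the cell it's entered from and the other is where it exits.
Route from K: 2× up (reaching C), 2× left (reaching A), down to D, right to F, 2× down (reaching M), left to L, down to O, 2× right (reaching Q), up to N — 13 moves in all.
Check: all 14 open cells covered.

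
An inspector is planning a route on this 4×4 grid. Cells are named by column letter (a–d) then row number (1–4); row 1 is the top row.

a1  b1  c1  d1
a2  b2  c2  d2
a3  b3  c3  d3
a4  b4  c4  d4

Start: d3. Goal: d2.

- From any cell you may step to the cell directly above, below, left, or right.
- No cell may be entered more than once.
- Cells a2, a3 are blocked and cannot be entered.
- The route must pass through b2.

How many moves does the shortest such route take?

Any route passes through b2 somewhere between d3 and d2. Summing Manhattan distances along the two legs (d3 → b2 → d2) gives a lower bound of 3 + 2 = 5 moves.
A route of 5 moves achieves this: d3 → c3 → b3 → b2 → c2 → d2.
Since 5 matches the lower bound, it is optimal.

5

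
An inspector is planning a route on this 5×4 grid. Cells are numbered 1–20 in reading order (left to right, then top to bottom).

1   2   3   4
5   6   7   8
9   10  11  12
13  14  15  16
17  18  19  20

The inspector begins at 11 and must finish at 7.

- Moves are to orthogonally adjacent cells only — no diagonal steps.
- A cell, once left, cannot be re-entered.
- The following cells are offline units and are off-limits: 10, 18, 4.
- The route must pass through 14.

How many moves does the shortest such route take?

7

Any route passes through 14 somewhere between 11 and 7. Summing Manhattan distances along the two legs (11 → 14 → 7) gives a lower bound of 2 + 3 = 5 moves.
The shortest route satisfying every rule uses 7 moves: 11 → 15 → 14 → 13 → 9 → 5 → 6 → 7.
The no-revisit rule (legs can't share cells) pushes the minimum above the 5-move bound; an exhaustive check rules out every length from 5 to 6, leaving 7 as the minimum.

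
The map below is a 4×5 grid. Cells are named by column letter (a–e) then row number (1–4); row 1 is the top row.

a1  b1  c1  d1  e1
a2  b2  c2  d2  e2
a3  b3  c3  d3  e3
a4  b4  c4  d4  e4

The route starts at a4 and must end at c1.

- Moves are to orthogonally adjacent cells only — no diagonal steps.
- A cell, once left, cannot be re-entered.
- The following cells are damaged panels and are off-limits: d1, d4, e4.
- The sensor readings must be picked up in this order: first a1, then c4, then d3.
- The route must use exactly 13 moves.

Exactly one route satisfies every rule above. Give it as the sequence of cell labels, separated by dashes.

The waypoints must appear in the order a1, c4, d3, with no cell reused.
Route from a4: up 3 to a1, right 1 to b1, down 3 to b4, right 1 to c4, up 1 to c3, right 1 to d3, up 1 to d2, left 1 to c2, up 1 to c1 — 13 moves in all.
Check: order respected (a1 at step 3, c4 at step 8, d3 at step 10); 13 moves as required.

a4 - a3 - a2 - a1 - b1 - b2 - b3 - b4 - c4 - c3 - d3 - d2 - c2 - c1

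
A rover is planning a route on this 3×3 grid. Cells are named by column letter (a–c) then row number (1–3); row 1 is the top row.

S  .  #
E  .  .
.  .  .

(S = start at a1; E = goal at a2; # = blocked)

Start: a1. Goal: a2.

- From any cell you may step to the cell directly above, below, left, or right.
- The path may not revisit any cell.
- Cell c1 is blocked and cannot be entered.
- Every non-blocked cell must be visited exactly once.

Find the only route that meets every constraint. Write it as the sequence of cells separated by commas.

Need to visit all 8 open cells exactly once, starting at a1 and ending at a2.
Cell a3 has only two open neighbours (a2 and b3), so the path must pass straight through it: one of those is the cell it's entered from and the other is where it exits.
Route from a1: right to b1, down to b2, right to c2, down to c3, 2× left (reaching a3), up to a2 — 7 moves in all.
Check: all 8 open cells covered.

a1, b1, b2, c2, c3, b3, a3, a2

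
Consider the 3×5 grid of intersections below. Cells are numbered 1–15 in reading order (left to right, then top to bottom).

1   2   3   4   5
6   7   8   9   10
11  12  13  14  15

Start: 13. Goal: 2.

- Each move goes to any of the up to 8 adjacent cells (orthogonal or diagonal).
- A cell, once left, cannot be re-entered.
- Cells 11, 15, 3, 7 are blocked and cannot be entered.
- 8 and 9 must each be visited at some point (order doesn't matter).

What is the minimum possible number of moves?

Any route passes through 8 and 9 in some order between 13 and 2. Summing Chebyshev distances along each leg and taking the cheapest ordering (13 → 9 → 8 → 2) gives a lower bound of 1 + 1 + 1 = 3 moves.
A route of 3 moves achieves this: 13 → 9 → 8 → 2.
Since 3 matches the lower bound, it is optimal.

3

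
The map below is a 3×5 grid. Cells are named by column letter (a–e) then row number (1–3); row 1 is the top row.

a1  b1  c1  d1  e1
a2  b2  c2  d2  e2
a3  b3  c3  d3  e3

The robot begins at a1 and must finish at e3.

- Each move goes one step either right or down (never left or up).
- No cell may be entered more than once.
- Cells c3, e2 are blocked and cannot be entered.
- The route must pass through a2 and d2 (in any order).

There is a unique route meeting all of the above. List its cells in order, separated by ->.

a1 -> a2 -> b2 -> c2 -> d2 -> d3 -> e3

Moves only go right or down, so the column and row indices never decrease.
Route from a1: down 1 to a2, right 3 to d2, down 1 to d3, right 1 to e3 — 6 moves in all.
Check: all required cells visited.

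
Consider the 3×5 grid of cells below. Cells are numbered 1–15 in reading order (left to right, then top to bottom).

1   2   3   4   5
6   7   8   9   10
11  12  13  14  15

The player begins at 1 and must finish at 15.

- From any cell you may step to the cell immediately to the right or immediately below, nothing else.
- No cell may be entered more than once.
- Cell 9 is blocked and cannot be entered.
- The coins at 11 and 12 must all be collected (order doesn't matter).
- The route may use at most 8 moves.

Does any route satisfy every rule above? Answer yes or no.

yes

One route that works: 1 → 6 → 11 → 12 → 13 → 14 → 15.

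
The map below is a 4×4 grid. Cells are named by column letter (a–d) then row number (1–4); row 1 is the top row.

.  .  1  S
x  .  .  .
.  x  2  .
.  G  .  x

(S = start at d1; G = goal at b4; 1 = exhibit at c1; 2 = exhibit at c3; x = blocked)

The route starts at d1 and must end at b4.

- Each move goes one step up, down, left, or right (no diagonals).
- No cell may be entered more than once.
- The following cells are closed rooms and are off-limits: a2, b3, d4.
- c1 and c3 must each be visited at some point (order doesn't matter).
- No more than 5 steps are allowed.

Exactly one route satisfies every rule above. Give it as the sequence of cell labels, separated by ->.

d1 -> c1 -> c2 -> c3 -> c4 -> b4

The budget equals the shortest possible length, so every move has to be on a shortest route through the required cells.
Route from d1: left 1 to c1, down 3 to c4, left 1 to b4 — 5 moves in all.
Check: all required cells visited; 5 ≤ 5 moves.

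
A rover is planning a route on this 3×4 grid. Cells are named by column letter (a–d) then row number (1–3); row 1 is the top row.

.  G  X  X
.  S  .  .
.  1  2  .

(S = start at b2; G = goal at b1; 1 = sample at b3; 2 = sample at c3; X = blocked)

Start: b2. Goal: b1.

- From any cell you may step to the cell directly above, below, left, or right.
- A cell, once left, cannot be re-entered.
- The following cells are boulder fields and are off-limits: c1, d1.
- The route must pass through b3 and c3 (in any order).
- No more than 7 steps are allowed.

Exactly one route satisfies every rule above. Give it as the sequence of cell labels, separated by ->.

b2 -> c2 -> c3 -> b3 -> a3 -> a2 -> a1 -> b1

Any route must reach b3 and c3 and still end at b1 within 7 moves, so the order of the required stops is forced.
Route from b2: right to c2, down to c3, 2× left (reaching a3), 2× up (reaching a1), right to b1 — 7 moves in all.
Check: all required cells visited; 7 ≤ 7 moves.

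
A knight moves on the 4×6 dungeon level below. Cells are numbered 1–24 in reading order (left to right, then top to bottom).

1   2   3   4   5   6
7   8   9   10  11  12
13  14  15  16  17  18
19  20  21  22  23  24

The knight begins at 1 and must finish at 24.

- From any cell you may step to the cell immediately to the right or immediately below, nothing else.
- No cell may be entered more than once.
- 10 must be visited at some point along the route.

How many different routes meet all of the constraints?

A right/down-only route from 1 to 24 makes exactly 3 down-moves and 5 right-moves in some order.
With no other constraints that would be C(8,3) = 56 routes.
Split at 10 and multiply the segment counts: 1→10: 4; 10→24: 6; product = 24.
That gives 24 routes.

24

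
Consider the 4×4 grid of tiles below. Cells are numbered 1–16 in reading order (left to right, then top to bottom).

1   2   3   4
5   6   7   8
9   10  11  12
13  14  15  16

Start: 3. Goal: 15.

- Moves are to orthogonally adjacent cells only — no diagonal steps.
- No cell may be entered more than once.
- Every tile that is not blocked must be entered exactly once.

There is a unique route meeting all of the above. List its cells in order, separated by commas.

3, 4, 8, 7, 6, 2, 1, 5, 9, 13, 14, 10, 11, 12, 16, 15

Need to visit all 16 open cells exactly once, starting at 3 and ending at 15.
Cell 1 has only two open neighbours (5 and 2), so the path must pass straight through it: one of those is the cell it's entered from and the other is where it exits.
Route from 3: right to 4, down to 8, 2× left (reaching 6), up to 2, left to 1, 3× down (reaching 13), right to 14, up to 10, 2× right (reaching 12), down to 16, left to 15 — 15 moves in all.
Check: all 16 open cells covered.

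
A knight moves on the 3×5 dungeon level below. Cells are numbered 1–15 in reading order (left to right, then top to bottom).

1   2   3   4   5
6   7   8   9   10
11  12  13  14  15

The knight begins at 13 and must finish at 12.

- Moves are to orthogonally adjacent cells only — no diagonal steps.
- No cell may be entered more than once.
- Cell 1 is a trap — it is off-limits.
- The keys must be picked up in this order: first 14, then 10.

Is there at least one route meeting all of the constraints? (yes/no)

One route that works: 13 → 14 → 15 → 10 → 9 → 8 → 7 → 12.

yes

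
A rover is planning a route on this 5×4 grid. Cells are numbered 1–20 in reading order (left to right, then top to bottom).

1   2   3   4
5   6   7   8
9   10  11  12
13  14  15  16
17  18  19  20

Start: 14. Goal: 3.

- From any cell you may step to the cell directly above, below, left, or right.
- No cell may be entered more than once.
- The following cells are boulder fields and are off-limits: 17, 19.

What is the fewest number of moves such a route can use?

4

The Manhattan distance from 14 to 3 is |4−1| + |2−3| = 4, so at least 4 moves are needed.
A route of 4 moves achieves this: 14 → 10 → 6 → 2 → 3.
Since 4 matches the lower bound, it is optimal.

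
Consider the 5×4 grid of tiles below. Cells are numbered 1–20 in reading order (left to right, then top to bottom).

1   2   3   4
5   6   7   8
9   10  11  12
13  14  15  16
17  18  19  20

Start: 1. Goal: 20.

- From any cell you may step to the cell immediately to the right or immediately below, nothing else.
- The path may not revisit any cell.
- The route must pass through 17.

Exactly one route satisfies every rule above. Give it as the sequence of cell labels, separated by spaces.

1 5 9 13 17 18 19 20

Moves only go right or down, so the column and row indices never decrease.
Route from 1: down 4 to 17, right 3 to 20 — 7 moves in all.
Check: all required cells visited.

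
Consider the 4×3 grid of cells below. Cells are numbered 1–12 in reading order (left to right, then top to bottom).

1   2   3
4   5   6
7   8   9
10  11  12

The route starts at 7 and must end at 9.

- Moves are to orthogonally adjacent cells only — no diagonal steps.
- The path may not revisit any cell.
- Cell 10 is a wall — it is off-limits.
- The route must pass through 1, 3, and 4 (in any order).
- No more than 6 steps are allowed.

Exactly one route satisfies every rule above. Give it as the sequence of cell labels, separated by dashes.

The budget equals the shortest possible length, so every move has to be on a shortest route through the required cells.
Route from 7: 2× up (reaching 1), 2× right (reaching 3), 2× down (reaching 9) — 6 moves in all.
Check: all required cells visited; 6 ≤ 6 moves.

7 - 4 - 1 - 2 - 3 - 6 - 9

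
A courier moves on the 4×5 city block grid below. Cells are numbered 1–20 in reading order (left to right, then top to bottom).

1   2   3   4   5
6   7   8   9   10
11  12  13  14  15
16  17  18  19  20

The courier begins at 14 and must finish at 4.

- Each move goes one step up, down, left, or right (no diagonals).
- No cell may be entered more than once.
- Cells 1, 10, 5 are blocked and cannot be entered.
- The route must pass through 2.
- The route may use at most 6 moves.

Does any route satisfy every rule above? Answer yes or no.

yes

One route that works: 14 → 9 → 8 → 7 → 2 → 3 → 4.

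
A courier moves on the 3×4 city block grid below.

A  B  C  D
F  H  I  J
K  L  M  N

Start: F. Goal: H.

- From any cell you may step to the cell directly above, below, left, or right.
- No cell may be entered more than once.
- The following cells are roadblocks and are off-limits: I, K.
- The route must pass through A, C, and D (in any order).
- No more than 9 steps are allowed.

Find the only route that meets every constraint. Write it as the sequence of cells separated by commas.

Any route must reach A, C, and D and still end at H within 9 moves, so the order of the required stops is forced.
Route from F: up to A, 3× right (reaching D), 2× down (reaching N), 2× left (reaching L), up to H — 9 moves in all.
Check: all required cells visited; 9 ≤ 9 moves.

F, A, B, C, D, J, N, M, L, H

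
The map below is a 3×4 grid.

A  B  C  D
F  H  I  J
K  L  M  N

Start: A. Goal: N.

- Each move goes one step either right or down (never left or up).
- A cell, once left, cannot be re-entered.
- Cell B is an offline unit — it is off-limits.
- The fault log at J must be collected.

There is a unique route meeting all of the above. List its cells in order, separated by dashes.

Moves only go right or down, so the column and row indices never decrease.
Route from A: down 1 to F, right 3 to J, down 1 to N — 5 moves in all.
Check: all required cells visited.

A - F - H - I - J - N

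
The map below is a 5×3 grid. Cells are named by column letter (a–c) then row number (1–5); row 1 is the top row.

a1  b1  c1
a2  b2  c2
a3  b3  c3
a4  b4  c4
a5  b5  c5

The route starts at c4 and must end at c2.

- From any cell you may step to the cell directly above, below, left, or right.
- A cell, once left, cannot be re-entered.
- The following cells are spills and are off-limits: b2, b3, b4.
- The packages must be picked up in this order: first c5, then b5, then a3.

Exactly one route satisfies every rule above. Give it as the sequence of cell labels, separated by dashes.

c4 - c5 - b5 - a5 - a4 - a3 - a2 - a1 - b1 - c1 - c2

The waypoints must appear in the order c5, b5, a3, with no cell reused.
Route from c4: down 1 to c5, left 2 to a5, up 4 to a1, right 2 to c1, down 1 to c2 — 10 moves in all.
Check: order respected (c5 at step 1, b5 at step 2, a3 at step 5).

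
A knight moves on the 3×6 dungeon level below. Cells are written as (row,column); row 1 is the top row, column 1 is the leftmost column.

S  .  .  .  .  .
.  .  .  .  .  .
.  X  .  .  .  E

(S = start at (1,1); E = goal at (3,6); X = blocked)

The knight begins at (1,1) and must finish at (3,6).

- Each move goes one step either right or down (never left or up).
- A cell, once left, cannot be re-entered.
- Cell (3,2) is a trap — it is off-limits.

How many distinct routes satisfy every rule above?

18

A right/down-only route from (1,1) to (3,6) makes exactly 2 down-moves and 5 right-moves in some order.
With no other constraints that would be C(7,2) = 21 routes.
Subtract routes through each blocked cell (inclusion–exclusion for overlaps): − through (3,2): 3 → 18.
That gives 18 routes.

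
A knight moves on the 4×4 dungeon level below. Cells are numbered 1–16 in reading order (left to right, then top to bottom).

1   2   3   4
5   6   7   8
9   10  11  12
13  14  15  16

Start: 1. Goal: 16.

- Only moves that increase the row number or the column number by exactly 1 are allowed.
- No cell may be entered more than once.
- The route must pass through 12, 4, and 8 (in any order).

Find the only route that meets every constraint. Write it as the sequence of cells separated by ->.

1 -> 2 -> 3 -> 4 -> 8 -> 12 -> 16

Moves only go right or down, so the column and row indices never decrease.
Route from 1: 3× right (reaching 4), 3× down (reaching 16) — 6 moves in all.
Check: all required cells visited.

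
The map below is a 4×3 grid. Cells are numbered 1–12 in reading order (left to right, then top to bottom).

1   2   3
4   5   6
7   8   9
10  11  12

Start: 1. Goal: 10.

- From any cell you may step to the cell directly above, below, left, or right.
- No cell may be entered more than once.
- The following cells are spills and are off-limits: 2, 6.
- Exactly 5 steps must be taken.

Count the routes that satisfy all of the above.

Need simple routes of exactly 5 moves from 1 to 10 (Manhattan distance 3, so 1 moves are spent on a detour and 1 undoing it).
Enumerating: 1 4 7 8 11 10 | 1 4 5 8 11 10 | 1 4 5 8 7 10.
That gives 3 routes.

3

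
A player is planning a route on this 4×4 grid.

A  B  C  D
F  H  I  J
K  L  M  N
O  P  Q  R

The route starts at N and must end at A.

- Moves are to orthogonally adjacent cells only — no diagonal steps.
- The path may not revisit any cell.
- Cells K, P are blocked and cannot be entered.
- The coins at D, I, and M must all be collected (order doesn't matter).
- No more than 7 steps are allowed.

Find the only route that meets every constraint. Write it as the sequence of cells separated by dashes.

The 7-move cap with required stops at D, I, M leaves no slack for detours.
Route from N: left to M, up to I, right to J, up to D, 3× left (reaching A) — 7 moves in all.
Check: all required cells visited; 7 ≤ 7 moves.

N - M - I - J - D - C - B - A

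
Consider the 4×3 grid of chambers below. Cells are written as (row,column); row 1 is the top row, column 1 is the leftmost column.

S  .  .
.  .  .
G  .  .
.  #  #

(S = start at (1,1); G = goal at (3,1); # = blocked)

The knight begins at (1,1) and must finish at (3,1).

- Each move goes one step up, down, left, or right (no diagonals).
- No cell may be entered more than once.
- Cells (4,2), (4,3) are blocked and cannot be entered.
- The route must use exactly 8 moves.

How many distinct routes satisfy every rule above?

2

Need simple routes of exactly 8 moves from (1,1) to (3,1) (Manhattan distance 2, so 3 moves are spent on a detour and 3 undoing it).
Enumerating: (1,1) (2,1) (2,2) (1,2) (1,3) (2,3) (3,3) (3,2) (3,1) | (1,1) (1,2) (1,3) (2,3) (3,3) (3,2) (2,2) (2,1) (3,1).
That gives 2 routes.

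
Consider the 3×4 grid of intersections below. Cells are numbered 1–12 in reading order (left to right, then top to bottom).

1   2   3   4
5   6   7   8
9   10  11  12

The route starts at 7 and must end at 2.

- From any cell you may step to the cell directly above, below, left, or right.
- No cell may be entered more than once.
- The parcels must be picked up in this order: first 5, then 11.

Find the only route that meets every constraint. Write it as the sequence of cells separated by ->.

The waypoints must appear in the order 5, 11, with no cell reused.
Route from 7: 2× left (reaching 5), down to 9, 3× right (reaching 12), 2× up (reaching 4), 2× left (reaching 2) — 10 moves in all.
Check: order respected (5 at step 2, 11 at step 5).

7 -> 6 -> 5 -> 9 -> 10 -> 11 -> 12 -> 8 -> 4 -> 3 -> 2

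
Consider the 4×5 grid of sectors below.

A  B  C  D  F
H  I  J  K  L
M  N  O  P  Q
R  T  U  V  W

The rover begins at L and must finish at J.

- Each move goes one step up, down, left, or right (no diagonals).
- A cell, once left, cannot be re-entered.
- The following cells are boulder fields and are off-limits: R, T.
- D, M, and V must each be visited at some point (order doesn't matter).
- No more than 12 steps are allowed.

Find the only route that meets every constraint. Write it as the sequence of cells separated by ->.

Any route must reach D, M, and V and still end at J within 12 moves, so the order of the required stops is forced.
Route from L: up to F, left to D, 3× down (reaching V), left to U, up to O, 2× left (reaching M), up to H, 2× right (reaching J) — 12 moves in all.
Check: all required cells visited; 12 ≤ 12 moves.

L -> F -> D -> K -> P -> V -> U -> O -> N -> M -> H -> I -> J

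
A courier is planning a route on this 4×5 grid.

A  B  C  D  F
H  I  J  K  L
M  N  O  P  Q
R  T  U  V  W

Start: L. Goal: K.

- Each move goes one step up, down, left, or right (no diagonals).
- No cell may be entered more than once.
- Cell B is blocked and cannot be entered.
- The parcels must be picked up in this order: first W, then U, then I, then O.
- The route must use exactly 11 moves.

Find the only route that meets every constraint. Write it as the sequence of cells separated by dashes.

L - Q - W - V - U - T - N - I - J - O - P - K

The waypoints must appear in the order W, U, I, O, with no cell reused.
Route from L: down 2 to W, left 3 to T, up 2 to I, right 1 to J, down 1 to O, right 1 to P, up 1 to K — 11 moves in all.
Check: order respected (W at step 2, U at step 4, I at step 7, O at step 9); 11 moves as required.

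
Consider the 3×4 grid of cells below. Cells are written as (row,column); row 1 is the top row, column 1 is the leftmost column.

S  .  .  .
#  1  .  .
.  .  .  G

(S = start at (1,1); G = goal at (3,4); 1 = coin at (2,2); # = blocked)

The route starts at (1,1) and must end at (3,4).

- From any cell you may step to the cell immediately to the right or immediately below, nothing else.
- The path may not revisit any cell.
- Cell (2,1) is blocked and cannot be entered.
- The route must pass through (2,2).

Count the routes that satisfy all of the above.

3

A right/down-only route from (1,1) to (3,4) makes exactly 2 down-moves and 3 right-moves in some order.
With no other constraints that would be C(5,2) = 10 routes.
Split at (2,2) and multiply the segment counts (each segment already excludes blocked cells): (1,1)→(2,2): 1; (2,2)→(3,4): 3; product = 3.
That gives 3 routes.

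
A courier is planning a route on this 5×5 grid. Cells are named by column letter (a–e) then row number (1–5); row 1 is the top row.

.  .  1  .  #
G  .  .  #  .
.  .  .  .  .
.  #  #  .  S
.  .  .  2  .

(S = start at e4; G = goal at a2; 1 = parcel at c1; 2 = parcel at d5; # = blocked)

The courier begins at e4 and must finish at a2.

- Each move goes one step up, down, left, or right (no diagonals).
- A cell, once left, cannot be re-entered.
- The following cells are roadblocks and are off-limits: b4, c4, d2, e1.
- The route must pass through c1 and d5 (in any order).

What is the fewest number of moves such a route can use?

10

Any route passes through c1 and d5 in some order between e4 and a2. Summing Manhattan distances along each leg and taking the cheapest ordering (e4 → d5 → c1 → a2) gives a lower bound of 2 + 5 + 3 = 10 moves.
A route of 10 moves achieves this: e4 → e5 → d5 → d4 → d3 → c3 → c2 → c1 → b1 → b2 → a2.
Since 10 matches the lower bound, it is optimal.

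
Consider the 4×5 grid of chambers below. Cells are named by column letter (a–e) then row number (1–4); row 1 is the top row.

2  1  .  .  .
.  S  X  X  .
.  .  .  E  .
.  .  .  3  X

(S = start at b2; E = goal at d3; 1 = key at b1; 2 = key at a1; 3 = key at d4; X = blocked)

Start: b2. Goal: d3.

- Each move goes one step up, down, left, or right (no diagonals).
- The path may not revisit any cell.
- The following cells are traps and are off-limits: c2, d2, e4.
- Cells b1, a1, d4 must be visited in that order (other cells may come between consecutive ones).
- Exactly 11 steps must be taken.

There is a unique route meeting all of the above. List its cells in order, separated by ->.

b2 -> b1 -> a1 -> a2 -> a3 -> a4 -> b4 -> b3 -> c3 -> c4 -> d4 -> d3

The waypoints must appear in the order b1, a1, d4, with no cell reused.
Route from b2: up 1 to b1, left 1 to a1, down 3 to a4, right 1 to b4, up 1 to b3, right 1 to c3, down 1 to c4, right 1 to d4, up 1 to d3 — 11 moves in all.
Check: order respected (1 at step 1, 2 at step 2, 3 at step 10); 11 moves as required.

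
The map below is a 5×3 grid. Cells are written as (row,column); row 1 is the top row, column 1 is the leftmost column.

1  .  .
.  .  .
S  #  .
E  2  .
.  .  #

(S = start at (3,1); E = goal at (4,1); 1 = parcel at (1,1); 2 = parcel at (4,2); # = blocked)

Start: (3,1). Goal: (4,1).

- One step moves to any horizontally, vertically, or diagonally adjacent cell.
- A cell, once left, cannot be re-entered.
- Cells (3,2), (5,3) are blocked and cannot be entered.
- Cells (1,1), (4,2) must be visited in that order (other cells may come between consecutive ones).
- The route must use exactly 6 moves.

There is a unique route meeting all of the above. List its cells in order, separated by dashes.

The waypoints must appear in the order (1,1), (4,2), with no cell reused.
Route from (3,1): 2× up (reaching (1,1)), 2× down-right (reaching (3,3)), down-left to (4,2), left to (4,1) — 6 moves in all.
Check: order respected (1 at step 2, 2 at step 5); 6 moves as required.

(3,1) - (2,1) - (1,1) - (2,2) - (3,3) - (4,2) - (4,1)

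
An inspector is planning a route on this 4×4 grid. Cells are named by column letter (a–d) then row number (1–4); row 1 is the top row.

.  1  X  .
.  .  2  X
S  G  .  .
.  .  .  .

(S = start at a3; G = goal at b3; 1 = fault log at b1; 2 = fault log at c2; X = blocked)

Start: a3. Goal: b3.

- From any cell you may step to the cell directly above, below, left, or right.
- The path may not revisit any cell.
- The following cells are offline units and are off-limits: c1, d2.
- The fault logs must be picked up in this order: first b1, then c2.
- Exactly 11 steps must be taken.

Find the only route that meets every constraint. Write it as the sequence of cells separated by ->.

The waypoints must appear in the order b1, c2, with no cell reused.
Route from a3: 2× up (reaching a1), right to b1, down to b2, right to c2, down to c3, right to d3, down to d4, 2× left (reaching b4), up to b3 — 11 moves in all.
Check: order respected (1 at step 3, 2 at step 5); 11 moves as required.

a3 -> a2 -> a1 -> b1 -> b2 -> c2 -> c3 -> d3 -> d4 -> c4 -> b4 -> b3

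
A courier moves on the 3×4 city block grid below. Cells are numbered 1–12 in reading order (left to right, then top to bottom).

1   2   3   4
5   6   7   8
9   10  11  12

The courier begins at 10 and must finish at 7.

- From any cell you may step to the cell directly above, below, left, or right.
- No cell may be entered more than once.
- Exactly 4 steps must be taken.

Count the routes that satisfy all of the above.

Need simple routes of exactly 4 moves from 10 to 7 (Manhattan distance 2, so 1 moves are spent on a detour and 1 undoing it).
Enumerating: 10 6 2 3 7 | 10 9 5 6 7 | 10 11 12 8 7.
That gives 3 routes.

3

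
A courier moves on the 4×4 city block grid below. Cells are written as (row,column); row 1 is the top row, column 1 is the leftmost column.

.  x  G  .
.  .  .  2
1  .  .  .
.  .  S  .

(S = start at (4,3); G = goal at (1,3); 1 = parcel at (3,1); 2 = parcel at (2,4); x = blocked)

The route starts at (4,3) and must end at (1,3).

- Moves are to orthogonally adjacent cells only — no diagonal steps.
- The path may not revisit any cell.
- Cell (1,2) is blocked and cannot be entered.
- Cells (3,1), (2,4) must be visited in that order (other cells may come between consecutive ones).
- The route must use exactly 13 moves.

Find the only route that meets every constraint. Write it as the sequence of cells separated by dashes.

(4,3) - (4,4) - (3,4) - (3,3) - (3,2) - (4,2) - (4,1) - (3,1) - (2,1) - (2,2) - (2,3) - (2,4) - (1,4) - (1,3)

The waypoints must appear in the order (3,1), (2,4), with no cell reused.
Route from (4,3): right to (4,4), up to (3,4), 2× left (reaching (3,2)), down to (4,2), left to (4,1), 2× up (reaching (2,1)), 3× right (reaching (2,4)), up to (1,4), left to (1,3) — 13 moves in all.
Check: order respected (1 at step 7, 2 at step 11); 13 moves as required.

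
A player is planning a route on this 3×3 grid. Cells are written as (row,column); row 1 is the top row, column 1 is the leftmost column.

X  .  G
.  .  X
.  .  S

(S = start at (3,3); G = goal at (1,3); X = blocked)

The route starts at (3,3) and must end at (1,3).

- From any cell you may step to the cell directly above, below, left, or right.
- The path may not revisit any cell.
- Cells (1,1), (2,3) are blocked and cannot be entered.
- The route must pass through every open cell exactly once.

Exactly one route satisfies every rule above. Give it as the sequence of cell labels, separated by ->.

(3,3) -> (3,2) -> (3,1) -> (2,1) -> (2,2) -> (1,2) -> (1,3)

Need to visit all 7 open cells exactly once, starting at (3,3) and ending at (1,3).
Cell (3,1) has only two open neighbours ((2,1) and (3,2)), so the path must pass straight through it: one of those is the cell it's entered from and the other is where it exits.
Route from (3,3): left 2 to (3,1), up 1 to (2,1), right 1 to (2,2), up 1 to (1,2), right 1 to (1,3) — 6 moves in all.
Check: all 7 open cells covered.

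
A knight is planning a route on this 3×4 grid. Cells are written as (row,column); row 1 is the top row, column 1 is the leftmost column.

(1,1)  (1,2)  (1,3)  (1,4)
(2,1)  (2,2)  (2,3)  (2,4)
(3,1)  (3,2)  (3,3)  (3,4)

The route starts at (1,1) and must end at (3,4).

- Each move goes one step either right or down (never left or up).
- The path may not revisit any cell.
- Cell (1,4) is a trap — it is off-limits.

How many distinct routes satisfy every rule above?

A right/down-only route from (1,1) to (3,4) makes exactly 2 down-moves and 3 right-moves in some order.
With no other constraints that would be C(5,2) = 10 routes.
Subtract routes through each blocked cell (inclusion–exclusion for overlaps): − through (1,4): 1 → 9.
That gives 9 routes.

9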